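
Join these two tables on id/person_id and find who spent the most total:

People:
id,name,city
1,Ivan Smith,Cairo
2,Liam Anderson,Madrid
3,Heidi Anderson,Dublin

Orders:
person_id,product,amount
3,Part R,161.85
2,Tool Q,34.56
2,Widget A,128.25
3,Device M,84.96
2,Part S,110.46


Join on: people.id = orders.person_id

Joined rows:
  Heidi Anderson (Dublin) bought Part R for $161.85
  Liam Anderson (Madrid) bought Tool Q for $34.56
  Liam Anderson (Madrid) bought Widget A for $128.25
  Heidi Anderson (Dublin) bought Device M for $84.96
  Liam Anderson (Madrid) bought Part S for $110.46

Total per person:
  Liam Anderson: $273.27
  Heidi Anderson: $246.81

Top spender: Liam Anderson ($273.27)

Liam Anderson ($273.27)


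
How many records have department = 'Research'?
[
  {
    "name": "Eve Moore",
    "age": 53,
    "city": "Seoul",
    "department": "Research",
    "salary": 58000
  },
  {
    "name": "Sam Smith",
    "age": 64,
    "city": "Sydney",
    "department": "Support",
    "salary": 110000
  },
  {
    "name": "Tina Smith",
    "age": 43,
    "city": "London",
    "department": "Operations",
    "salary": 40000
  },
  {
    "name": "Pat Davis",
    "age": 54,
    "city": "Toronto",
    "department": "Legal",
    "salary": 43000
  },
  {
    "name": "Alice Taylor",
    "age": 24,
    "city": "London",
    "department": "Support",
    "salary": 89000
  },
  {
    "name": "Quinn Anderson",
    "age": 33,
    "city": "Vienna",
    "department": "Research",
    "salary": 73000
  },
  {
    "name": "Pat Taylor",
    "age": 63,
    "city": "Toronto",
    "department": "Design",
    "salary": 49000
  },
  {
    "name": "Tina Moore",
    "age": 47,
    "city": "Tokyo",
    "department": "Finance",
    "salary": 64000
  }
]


Data: 8 records
Condition: department = 'Research'

Checking each record:
  Eve Moore: Research MATCH
  Sam Smith: Support
  Tina Smith: Operations
  Pat Davis: Legal
  Alice Taylor: Support
  Quinn Anderson: Research MATCH
  Pat Taylor: Design
  Tina Moore: Finance

Count: 2

2


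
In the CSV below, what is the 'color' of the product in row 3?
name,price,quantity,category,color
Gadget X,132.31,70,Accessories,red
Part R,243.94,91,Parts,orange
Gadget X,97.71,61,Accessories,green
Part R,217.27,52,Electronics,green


Query: Row 3 ('Gadget X'), column 'color'
Value: green

green


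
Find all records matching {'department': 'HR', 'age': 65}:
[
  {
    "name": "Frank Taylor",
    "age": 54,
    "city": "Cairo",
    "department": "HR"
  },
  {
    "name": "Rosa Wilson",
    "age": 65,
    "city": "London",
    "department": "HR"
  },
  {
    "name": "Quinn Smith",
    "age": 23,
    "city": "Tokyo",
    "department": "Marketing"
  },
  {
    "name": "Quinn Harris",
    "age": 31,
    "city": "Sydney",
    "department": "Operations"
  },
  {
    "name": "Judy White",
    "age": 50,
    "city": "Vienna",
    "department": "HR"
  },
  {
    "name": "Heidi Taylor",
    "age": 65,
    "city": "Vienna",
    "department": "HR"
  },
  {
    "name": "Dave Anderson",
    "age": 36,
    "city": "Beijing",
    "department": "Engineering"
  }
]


Search criteria: {'department': 'HR', 'age': 65}

Checking 7 records:
  Frank Taylor: {department: HR, age: 54}
  Rosa Wilson: {department: HR, age: 65} <-- MATCH
  Quinn Smith: {department: Marketing, age: 23}
  Quinn Harris: {department: Operations, age: 31}
  Judy White: {department: HR, age: 50}
  Heidi Taylor: {department: HR, age: 65} <-- MATCH
  Dave Anderson: {department: Engineering, age: 36}

Matches: ["Rosa Wilson", "Heidi Taylor"]

["Rosa Wilson", "Heidi Taylor"]


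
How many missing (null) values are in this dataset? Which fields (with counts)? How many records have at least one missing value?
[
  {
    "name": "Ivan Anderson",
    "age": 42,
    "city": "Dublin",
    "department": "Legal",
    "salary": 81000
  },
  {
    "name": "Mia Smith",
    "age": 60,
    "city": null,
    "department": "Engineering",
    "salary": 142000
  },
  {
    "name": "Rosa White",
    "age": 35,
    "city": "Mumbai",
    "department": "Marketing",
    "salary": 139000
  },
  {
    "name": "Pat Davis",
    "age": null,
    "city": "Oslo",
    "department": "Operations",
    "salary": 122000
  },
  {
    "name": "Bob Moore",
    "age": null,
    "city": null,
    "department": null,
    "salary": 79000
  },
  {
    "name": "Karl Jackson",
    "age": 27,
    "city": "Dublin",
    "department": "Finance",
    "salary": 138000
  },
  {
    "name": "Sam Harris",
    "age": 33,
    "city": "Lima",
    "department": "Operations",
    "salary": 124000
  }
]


Checking for missing (null) values in 7 records:

  Ivan Anderson: complete
  Mia Smith: city
  Rosa White: complete
  Pat Davis: age
  Bob Moore: age, city, department
  Karl Jackson: complete
  Sam Harris: complete

Per field:
  name: 0 missing
  age: 2 missing
  city: 2 missing
  department: 1 missing
  salary: 0 missing

Total missing values: 5
Records with any missing: 3

5 missing values (age: 2, city: 2, department: 1); 3 incomplete records


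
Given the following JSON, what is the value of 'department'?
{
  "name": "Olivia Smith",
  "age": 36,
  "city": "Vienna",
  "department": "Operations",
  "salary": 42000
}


Looking up field 'department'
Value: Operations

Operations


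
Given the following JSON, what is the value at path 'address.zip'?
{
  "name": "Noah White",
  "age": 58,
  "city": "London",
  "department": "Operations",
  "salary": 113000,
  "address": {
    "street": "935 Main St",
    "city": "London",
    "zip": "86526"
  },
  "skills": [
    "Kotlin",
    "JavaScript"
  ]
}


Query: address.zip
Path: address -> zip
Value: 86526

86526


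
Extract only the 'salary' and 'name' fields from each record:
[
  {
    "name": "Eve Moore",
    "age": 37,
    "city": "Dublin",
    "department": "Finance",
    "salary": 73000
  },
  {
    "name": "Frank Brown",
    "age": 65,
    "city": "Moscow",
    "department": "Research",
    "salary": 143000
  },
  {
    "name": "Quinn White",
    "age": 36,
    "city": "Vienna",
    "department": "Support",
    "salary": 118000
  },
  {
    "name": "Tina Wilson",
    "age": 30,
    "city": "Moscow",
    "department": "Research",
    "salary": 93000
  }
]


Original: 4 records with fields: name, age, city, department, salary
Keep: ['salary', 'name']
Drop: ['age', 'city', 'department']
Result: 4 records, 2 fields each

[
  {
    "salary": 73000,
    "name": "Eve Moore"
  },
  {
    "salary": 143000,
    "name": "Frank Brown"
  },
  {
    "salary": 118000,
    "name": "Quinn White"
  },
  {
    "salary": 93000,
    "name": "Tina Wilson"
  }
]


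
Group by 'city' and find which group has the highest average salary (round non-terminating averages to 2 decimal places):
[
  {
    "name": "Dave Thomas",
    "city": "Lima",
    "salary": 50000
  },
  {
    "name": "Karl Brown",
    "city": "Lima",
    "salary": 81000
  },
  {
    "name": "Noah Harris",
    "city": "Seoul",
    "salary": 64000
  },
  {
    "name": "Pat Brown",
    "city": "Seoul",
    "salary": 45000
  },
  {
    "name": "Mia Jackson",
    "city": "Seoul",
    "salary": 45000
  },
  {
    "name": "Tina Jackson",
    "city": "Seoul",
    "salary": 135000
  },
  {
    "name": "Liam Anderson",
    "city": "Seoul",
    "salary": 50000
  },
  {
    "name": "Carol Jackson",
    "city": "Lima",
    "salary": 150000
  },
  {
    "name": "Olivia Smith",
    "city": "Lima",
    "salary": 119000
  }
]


Group by: city

Groups:
  Lima: 4 people, avg salary = 400000/4 = $100000
  Seoul: 5 people, avg salary = 339000/5 = $67800

Highest average salary: Lima ($100000)

Lima ($100000)


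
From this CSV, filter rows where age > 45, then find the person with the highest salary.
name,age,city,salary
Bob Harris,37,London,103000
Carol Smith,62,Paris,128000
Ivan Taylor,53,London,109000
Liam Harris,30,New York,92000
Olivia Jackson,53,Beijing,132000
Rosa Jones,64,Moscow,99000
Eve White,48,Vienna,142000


Filter: age > 45
Sort by: salary (descending)

Filtered records (5):
  Eve White, age 48, salary $142000
  Olivia Jackson, age 53, salary $132000
  Carol Smith, age 62, salary $128000
  Ivan Taylor, age 53, salary $109000
  Rosa Jones, age 64, salary $99000

Highest salary: Eve White ($142000)

Eve White


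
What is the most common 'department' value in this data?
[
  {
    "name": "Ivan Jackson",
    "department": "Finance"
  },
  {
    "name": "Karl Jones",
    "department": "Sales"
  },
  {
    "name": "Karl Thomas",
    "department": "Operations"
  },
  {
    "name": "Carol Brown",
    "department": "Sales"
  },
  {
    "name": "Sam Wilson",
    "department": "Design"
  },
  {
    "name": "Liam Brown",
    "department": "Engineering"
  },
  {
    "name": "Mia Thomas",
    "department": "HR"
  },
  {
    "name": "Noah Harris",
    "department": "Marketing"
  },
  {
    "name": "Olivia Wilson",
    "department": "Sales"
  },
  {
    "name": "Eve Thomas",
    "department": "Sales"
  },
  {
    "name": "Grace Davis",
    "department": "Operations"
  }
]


Counting 'department' values across 11 records:

  Sales: 4 ####
  Operations: 2 ##
  Finance: 1 #
  Design: 1 #
  Engineering: 1 #
  HR: 1 #
  Marketing: 1 #

Most common: Sales (4 times)

Sales (4 times)


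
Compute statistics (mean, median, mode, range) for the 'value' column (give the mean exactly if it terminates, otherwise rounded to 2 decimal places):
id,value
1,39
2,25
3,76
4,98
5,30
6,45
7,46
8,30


Data: [39, 25, 76, 98, 30, 45, 46, 30]
Count: 8
Sum: 389
Mean: 389/8 = 48.625
Sorted: [25, 30, 30, 39, 45, 46, 76, 98]
Median: 42.0
Mode: 30 (2 times)
Range: 98 - 25 = 73
Min: 25, Max: 98

mean=48.625, median=42.0, mode=30, range=73


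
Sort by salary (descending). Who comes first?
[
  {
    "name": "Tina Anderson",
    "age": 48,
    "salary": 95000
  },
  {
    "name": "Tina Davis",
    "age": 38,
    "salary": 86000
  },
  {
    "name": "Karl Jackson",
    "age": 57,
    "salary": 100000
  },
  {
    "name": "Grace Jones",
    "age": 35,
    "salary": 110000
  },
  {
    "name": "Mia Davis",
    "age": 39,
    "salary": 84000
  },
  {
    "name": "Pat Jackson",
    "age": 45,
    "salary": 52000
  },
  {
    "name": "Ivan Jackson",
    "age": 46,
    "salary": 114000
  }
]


Sort by: salary (descending)

Sorted order:
  1. Ivan Jackson (salary = 114000)
  2. Grace Jones (salary = 110000)
  3. Karl Jackson (salary = 100000)
  4. Tina Anderson (salary = 95000)
  5. Tina Davis (salary = 86000)
  6. Mia Davis (salary = 84000)
  7. Pat Jackson (salary = 52000)

First: Ivan Jackson

Ivan Jackson


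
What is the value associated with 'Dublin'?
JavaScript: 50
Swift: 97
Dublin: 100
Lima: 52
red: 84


Looking up key 'Dublin'
Value: 100

100


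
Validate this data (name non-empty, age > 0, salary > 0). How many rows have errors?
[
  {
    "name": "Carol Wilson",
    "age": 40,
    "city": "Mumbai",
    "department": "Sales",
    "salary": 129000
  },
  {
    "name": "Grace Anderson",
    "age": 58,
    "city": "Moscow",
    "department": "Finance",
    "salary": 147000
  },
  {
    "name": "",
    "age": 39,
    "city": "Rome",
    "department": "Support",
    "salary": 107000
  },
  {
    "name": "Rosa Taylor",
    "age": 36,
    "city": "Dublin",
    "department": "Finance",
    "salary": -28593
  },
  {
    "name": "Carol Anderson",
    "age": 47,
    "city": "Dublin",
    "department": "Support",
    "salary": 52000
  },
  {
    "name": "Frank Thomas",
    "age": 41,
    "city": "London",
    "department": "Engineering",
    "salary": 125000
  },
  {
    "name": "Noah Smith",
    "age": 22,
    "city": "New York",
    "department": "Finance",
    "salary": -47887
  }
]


Validating 7 records:
Rules: name non-empty, age > 0, salary > 0

  Row 1 (Carol Wilson): OK
  Row 2 (Grace Anderson): OK
  Row 3 (???): empty name
  Row 4 (Rosa Taylor): negative salary: -28593
  Row 5 (Carol Anderson): OK
  Row 6 (Frank Thomas): OK
  Row 7 (Noah Smith): negative salary: -47887

Total errors: 3

3 errors


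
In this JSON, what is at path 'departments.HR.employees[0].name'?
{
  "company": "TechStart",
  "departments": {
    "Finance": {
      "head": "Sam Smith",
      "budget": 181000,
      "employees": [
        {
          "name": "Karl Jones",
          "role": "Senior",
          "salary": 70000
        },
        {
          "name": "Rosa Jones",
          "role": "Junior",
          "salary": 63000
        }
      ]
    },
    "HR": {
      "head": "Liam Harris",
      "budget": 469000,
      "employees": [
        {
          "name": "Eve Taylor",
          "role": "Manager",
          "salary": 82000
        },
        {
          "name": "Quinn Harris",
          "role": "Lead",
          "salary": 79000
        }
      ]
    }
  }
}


Path: departments.HR.employees[0].name

Navigate:
  -> departments
  -> HR
  -> employees[0].name = 'Eve Taylor'

Eve Taylor


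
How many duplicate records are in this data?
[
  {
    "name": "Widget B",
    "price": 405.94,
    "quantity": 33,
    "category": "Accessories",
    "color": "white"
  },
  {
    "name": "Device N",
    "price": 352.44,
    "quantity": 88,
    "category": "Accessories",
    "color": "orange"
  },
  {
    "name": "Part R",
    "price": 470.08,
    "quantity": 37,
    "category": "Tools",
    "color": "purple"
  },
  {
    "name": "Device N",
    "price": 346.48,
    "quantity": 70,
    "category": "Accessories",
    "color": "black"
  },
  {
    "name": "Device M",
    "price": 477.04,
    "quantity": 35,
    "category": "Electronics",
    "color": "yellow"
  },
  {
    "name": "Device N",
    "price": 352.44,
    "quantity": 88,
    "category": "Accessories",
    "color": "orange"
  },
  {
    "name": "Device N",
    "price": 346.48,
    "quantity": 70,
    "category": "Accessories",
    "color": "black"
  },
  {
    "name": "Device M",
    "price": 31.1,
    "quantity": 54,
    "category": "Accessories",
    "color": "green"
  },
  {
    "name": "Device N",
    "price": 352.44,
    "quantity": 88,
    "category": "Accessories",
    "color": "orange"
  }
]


Checking 9 records for duplicates:

  Row 1: Widget B ($405.94, qty 33)
  Row 2: Device N ($352.44, qty 88)
  Row 3: Part R ($470.08, qty 37)
  Row 4: Device N ($346.48, qty 70)
  Row 5: Device M ($477.04, qty 35)
  Row 6: Device N ($352.44, qty 88) <-- DUPLICATE
  Row 7: Device N ($346.48, qty 70) <-- DUPLICATE
  Row 8: Device M ($31.1, qty 54)
  Row 9: Device N ($352.44, qty 88) <-- DUPLICATE

Duplicates found: 3
Unique records: 6

3 duplicates, 6 unique


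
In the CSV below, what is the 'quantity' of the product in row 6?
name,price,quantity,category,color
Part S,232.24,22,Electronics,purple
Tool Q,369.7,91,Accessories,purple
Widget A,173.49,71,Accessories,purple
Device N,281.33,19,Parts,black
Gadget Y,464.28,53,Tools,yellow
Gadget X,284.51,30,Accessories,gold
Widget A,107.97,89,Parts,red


Query: Row 6 ('Gadget X'), column 'quantity'
Value: 30

30


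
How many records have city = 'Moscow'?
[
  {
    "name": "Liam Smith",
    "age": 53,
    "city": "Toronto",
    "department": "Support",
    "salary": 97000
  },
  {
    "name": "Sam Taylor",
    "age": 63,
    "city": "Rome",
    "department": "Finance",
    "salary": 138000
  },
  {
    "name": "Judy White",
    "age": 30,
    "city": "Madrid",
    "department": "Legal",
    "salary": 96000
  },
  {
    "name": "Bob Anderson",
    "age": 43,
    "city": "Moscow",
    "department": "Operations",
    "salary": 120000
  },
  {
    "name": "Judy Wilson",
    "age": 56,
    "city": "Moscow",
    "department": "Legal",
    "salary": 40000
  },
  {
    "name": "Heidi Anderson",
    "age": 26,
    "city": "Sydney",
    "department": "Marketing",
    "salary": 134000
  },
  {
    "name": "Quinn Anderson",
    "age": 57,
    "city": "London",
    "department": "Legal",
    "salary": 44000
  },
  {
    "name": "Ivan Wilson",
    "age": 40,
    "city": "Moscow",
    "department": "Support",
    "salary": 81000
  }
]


Data: 8 records
Condition: city = 'Moscow'

Checking each record:
  Liam Smith: Toronto
  Sam Taylor: Rome
  Judy White: Madrid
  Bob Anderson: Moscow MATCH
  Judy Wilson: Moscow MATCH
  Heidi Anderson: Sydney
  Quinn Anderson: London
  Ivan Wilson: Moscow MATCH

Count: 3

3


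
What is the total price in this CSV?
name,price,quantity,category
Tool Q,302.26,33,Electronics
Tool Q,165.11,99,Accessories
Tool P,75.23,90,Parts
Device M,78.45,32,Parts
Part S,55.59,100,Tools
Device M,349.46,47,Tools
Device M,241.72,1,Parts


Computing total price:
Values: [302.26, 165.11, 75.23, 78.45, 55.59, 349.46, 241.72]
Sum = 1267.82

1267.82


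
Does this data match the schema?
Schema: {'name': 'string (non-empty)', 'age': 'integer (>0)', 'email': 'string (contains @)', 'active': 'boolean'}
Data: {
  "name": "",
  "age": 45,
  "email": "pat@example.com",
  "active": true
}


Validating each field against schema:
  name: FAIL ("" is an empty string)
  age: OK (positive integer)
  email: OK (string with @)
  active: OK (boolean)

Result: INVALID (1 error: name)

INVALID (1 error: name)


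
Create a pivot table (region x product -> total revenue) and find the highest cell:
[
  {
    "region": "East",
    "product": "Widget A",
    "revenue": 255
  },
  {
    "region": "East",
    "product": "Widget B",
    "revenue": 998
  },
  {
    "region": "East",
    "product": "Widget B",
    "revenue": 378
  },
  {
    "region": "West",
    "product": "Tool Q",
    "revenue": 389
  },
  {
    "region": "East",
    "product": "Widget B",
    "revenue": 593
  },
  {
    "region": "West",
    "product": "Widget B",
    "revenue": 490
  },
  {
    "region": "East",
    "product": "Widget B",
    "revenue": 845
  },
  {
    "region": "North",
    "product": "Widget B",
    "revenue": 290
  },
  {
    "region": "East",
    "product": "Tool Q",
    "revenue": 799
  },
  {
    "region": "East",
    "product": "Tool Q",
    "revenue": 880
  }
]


Pivot: region (rows) x product (columns) -> total revenue

     Tool Q        Widget A      Widget B    
East          1679           255          2814  
North            0             0           290  
West           389             0           490  

Highest: East / Widget B = $2814

East / Widget B = $2814


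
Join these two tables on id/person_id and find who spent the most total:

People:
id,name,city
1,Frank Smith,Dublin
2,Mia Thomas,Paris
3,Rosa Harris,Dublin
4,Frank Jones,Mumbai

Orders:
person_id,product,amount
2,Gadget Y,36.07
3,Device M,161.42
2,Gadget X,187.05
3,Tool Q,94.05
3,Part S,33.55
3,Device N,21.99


Join on: people.id = orders.person_id

Joined rows:
  Mia Thomas (Paris) bought Gadget Y for $36.07
  Rosa Harris (Dublin) bought Device M for $161.42
  Mia Thomas (Paris) bought Gadget X for $187.05
  Rosa Harris (Dublin) bought Tool Q for $94.05
  Rosa Harris (Dublin) bought Part S for $33.55
  Rosa Harris (Dublin) bought Device N for $21.99

Total per person:
  Rosa Harris: $311.01
  Mia Thomas: $223.12

Top spender: Rosa Harris ($311.01)

Rosa Harris ($311.01)


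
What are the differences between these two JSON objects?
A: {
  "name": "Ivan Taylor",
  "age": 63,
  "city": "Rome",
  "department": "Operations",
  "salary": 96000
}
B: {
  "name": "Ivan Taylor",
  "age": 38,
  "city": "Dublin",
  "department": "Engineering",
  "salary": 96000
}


Comparing each field (in key order):
  name: same
  age: DIFFERENT
  city: DIFFERENT
  department: DIFFERENT
  salary: same
Differences:
  age: 63 -> 38
  city: Rome -> Dublin
  department: Operations -> Engineering

3 field(s) changed

3 changes: age, city, department


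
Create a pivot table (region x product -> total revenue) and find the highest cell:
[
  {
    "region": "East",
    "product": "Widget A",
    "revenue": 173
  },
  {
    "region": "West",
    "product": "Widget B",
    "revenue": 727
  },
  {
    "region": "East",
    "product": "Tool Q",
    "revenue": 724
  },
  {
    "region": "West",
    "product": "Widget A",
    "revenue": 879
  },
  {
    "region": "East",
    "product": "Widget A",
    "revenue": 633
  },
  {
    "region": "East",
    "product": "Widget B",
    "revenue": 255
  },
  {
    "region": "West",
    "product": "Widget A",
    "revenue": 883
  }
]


Pivot: region (rows) x product (columns) -> total revenue

     Tool Q        Widget A      Widget B    
East           724           806           255  
West             0          1762           727  

Highest: West / Widget A = $1762

West / Widget A = $1762


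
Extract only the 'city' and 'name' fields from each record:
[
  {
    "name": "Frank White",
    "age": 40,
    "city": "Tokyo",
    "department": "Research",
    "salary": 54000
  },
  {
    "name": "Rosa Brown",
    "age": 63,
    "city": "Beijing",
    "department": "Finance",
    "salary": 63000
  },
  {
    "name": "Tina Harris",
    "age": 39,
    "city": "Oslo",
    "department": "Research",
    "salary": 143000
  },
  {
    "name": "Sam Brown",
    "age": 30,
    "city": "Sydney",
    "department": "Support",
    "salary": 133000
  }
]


Original: 4 records with fields: name, age, city, department, salary
Keep: ['city', 'name']
Drop: ['age', 'department', 'salary']
Result: 4 records, 2 fields each

[
  {
    "city": "Tokyo",
    "name": "Frank White"
  },
  {
    "city": "Beijing",
    "name": "Rosa Brown"
  },
  {
    "city": "Oslo",
    "name": "Tina Harris"
  },
  {
    "city": "Sydney",
    "name": "Sam Brown"
  }
]


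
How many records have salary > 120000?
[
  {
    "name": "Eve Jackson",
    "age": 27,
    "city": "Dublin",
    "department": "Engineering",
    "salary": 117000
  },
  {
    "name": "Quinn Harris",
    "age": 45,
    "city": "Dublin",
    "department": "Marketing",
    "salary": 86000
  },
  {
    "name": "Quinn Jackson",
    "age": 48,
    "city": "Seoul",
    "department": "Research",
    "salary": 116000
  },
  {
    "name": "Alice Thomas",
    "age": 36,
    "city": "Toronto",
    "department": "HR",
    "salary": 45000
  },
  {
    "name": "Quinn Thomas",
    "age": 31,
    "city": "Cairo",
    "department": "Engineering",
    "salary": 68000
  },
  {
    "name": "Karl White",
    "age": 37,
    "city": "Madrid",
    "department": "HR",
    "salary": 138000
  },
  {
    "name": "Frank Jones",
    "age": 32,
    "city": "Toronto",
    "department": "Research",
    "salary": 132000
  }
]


Data: 7 records
Condition: salary > 120000

Checking each record:
  Eve Jackson: 117000
  Quinn Harris: 86000
  Quinn Jackson: 116000
  Alice Thomas: 45000
  Quinn Thomas: 68000
  Karl White: 138000 MATCH
  Frank Jones: 132000 MATCH

Count: 2

2


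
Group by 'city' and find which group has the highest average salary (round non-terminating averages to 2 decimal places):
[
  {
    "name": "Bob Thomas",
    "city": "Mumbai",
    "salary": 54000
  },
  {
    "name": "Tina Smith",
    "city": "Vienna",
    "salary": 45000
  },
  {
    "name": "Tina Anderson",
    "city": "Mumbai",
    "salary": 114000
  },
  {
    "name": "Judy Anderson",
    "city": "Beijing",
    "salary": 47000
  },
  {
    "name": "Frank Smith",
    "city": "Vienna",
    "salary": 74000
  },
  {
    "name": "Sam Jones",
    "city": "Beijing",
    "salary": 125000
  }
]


Group by: city

Groups:
  Beijing: 2 people, avg salary = 172000/2 = $86000
  Mumbai: 2 people, avg salary = 168000/2 = $84000
  Vienna: 2 people, avg salary = 119000/2 = $59500

Highest average salary: Beijing ($86000)

Beijing ($86000)


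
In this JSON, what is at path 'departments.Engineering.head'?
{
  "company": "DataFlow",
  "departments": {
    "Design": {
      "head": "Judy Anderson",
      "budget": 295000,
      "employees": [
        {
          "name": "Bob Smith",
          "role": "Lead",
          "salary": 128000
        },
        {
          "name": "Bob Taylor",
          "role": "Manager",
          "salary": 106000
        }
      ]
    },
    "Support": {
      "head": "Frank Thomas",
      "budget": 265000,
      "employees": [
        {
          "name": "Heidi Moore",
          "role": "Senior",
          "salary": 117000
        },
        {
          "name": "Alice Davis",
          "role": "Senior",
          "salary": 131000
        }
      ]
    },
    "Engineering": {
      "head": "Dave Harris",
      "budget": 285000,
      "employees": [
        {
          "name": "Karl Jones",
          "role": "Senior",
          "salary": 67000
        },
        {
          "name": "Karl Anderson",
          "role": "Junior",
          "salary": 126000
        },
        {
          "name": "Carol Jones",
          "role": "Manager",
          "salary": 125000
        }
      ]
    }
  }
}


Path: departments.Engineering.head

Navigate:
  -> departments
  -> Engineering
  -> head = 'Dave Harris'

Dave Harris


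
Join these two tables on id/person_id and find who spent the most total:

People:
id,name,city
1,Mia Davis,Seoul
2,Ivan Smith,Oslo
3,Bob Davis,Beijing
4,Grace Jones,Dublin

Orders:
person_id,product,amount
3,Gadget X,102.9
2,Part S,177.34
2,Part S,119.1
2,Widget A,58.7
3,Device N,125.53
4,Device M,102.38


Join on: people.id = orders.person_id

Joined rows:
  Bob Davis (Beijing) bought Gadget X for $102.9
  Ivan Smith (Oslo) bought Part S for $177.34
  Ivan Smith (Oslo) bought Part S for $119.1
  Ivan Smith (Oslo) bought Widget A for $58.7
  Bob Davis (Beijing) bought Device N for $125.53
  Grace Jones (Dublin) bought Device M for $102.38

Total per person:
  Ivan Smith: $355.14
  Bob Davis: $228.43
  Grace Jones: $102.38

Top spender: Ivan Smith ($355.14)

Ivan Smith ($355.14)


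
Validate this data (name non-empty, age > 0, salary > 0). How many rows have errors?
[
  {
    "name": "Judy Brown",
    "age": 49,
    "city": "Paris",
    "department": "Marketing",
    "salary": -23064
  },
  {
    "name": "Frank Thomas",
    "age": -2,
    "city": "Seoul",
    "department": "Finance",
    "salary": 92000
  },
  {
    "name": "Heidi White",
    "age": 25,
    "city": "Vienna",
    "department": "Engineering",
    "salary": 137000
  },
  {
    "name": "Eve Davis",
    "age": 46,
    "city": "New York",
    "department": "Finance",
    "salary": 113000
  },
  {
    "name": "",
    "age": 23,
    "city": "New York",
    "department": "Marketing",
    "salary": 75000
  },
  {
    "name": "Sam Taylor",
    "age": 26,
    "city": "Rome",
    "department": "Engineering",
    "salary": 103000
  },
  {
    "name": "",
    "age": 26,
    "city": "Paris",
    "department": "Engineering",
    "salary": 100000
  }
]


Validating 7 records:
Rules: name non-empty, age > 0, salary > 0

  Row 1 (Judy Brown): negative salary: -23064
  Row 2 (Frank Thomas): negative age: -2
  Row 3 (Heidi White): OK
  Row 4 (Eve Davis): OK
  Row 5 (???): empty name
  Row 6 (Sam Taylor): OK
  Row 7 (???): empty name

Total errors: 4

4 errors


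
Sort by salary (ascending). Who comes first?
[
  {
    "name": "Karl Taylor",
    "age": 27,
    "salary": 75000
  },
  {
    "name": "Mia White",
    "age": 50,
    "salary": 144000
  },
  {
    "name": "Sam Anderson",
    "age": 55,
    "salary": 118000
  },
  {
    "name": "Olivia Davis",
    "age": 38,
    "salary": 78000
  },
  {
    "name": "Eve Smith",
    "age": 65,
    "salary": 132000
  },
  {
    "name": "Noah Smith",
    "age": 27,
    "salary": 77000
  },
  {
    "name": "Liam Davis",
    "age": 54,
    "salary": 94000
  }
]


Sort by: salary (ascending)

Sorted order:
  1. Karl Taylor (salary = 75000)
  2. Noah Smith (salary = 77000)
  3. Olivia Davis (salary = 78000)
  4. Liam Davis (salary = 94000)
  5. Sam Anderson (salary = 118000)
  6. Eve Smith (salary = 132000)
  7. Mia White (salary = 144000)

First: Karl Taylor

Karl Taylor


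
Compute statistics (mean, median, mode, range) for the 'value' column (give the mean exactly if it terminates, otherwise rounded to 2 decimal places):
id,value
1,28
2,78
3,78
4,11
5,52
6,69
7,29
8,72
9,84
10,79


Data: [28, 78, 78, 11, 52, 69, 29, 72, 84, 79]
Count: 10
Sum: 580
Mean: 580/10 = 58
Sorted: [11, 28, 29, 52, 69, 72, 78, 78, 79, 84]
Median: 70.5
Mode: 78 (2 times)
Range: 84 - 11 = 73
Min: 11, Max: 84

mean=58, median=70.5, mode=78, range=73


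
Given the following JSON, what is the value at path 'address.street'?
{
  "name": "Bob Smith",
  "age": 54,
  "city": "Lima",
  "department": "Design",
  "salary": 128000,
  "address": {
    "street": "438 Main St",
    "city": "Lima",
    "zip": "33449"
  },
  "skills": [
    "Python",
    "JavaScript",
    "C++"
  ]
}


Query: address.street
Path: address -> street
Value: 438 Main St

438 Main St


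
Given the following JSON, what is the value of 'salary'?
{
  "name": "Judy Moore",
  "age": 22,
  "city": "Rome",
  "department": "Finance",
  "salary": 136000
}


Looking up field 'salary'
Value: 136000

136000


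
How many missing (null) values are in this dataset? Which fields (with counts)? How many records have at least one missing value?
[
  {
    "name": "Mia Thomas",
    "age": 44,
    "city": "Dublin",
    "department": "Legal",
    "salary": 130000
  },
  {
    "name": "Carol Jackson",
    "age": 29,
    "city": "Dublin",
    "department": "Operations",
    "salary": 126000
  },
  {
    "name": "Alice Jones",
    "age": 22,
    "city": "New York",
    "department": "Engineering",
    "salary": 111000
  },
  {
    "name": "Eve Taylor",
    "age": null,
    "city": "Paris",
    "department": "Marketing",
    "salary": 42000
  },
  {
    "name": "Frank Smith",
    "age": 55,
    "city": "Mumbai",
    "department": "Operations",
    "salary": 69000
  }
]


Checking for missing (null) values in 5 records:

  Mia Thomas: complete
  Carol Jackson: complete
  Alice Jones: complete
  Eve Taylor: age
  Frank Smith: complete

Per field:
  name: 0 missing
  age: 1 missing
  city: 0 missing
  department: 0 missing
  salary: 0 missing

Total missing values: 1
Records with any missing: 1

1 missing values (age: 1); 1 incomplete records


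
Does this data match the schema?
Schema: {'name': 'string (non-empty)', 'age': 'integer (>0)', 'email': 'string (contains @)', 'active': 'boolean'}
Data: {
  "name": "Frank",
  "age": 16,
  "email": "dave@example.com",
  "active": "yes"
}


Validating each field against schema:
  name: OK (non-empty string)
  age: OK (positive integer)
  email: OK (string with @)
  active: FAIL ("yes" is not a boolean)

Result: INVALID (1 error: active)

INVALID (1 error: active)


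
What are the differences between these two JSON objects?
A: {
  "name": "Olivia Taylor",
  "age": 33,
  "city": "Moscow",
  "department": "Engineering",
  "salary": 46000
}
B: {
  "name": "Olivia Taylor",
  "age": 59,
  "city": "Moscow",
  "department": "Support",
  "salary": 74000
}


Comparing each field (in key order):
  name: same
  age: DIFFERENT
  city: same
  department: DIFFERENT
  salary: DIFFERENT
Differences:
  age: 33 -> 59
  department: Engineering -> Support
  salary: 46000 -> 74000

3 field(s) changed

3 changes: age, department, salary


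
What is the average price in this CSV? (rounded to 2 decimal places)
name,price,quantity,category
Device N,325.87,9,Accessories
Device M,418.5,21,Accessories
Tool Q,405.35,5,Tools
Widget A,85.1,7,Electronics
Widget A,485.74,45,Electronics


Computing average price:
Values: [325.87, 418.5, 405.35, 85.1, 485.74]
Sum = 1720.56
Count = 5
Average = 1720.56/5 = 344.112 exactly -> 344.11 (rounded half-up to 2 decimal places)

344.11


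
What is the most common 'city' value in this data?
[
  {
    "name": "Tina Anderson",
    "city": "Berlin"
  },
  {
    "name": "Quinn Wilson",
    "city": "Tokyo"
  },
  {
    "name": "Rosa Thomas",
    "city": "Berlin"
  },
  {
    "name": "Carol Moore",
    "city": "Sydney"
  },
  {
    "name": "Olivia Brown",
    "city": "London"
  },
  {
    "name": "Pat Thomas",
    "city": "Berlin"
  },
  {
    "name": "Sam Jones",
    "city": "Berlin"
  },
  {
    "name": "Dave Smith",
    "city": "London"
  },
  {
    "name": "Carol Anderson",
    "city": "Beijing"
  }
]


Counting 'city' values across 9 records:

  Berlin: 4 ####
  London: 2 ##
  Tokyo: 1 #
  Sydney: 1 #
  Beijing: 1 #

Most common: Berlin (4 times)

Berlin (4 times)


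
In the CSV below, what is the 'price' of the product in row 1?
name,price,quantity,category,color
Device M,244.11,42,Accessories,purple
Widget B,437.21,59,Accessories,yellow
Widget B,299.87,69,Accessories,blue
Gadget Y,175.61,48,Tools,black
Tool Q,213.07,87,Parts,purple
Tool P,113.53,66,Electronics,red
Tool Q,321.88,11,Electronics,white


Query: Row 1 ('Device M'), column 'price'
Value: 244.11

244.11


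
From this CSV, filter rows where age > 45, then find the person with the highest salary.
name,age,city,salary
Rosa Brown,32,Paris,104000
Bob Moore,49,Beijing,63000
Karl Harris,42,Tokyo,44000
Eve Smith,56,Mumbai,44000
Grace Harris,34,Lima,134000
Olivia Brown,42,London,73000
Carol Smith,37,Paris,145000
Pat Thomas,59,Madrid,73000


Filter: age > 45
Sort by: salary (descending)

Filtered records (3):
  Pat Thomas, age 59, salary $73000
  Bob Moore, age 49, salary $63000
  Eve Smith, age 56, salary $44000

Highest salary: Pat Thomas ($73000)

Pat Thomas


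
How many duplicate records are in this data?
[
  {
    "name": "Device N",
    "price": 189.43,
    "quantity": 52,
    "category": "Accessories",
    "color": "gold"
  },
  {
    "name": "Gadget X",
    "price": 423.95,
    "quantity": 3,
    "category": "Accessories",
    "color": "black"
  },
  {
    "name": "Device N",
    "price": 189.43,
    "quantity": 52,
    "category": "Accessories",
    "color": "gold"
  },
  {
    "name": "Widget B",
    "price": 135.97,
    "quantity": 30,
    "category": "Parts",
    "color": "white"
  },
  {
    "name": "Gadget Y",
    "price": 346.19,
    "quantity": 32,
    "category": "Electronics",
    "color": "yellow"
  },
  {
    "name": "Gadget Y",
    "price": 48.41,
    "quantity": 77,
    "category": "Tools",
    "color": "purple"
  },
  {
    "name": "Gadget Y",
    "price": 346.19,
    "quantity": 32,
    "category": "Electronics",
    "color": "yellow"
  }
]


Checking 7 records for duplicates:

  Row 1: Device N ($189.43, qty 52)
  Row 2: Gadget X ($423.95, qty 3)
  Row 3: Device N ($189.43, qty 52) <-- DUPLICATE
  Row 4: Widget B ($135.97, qty 30)
  Row 5: Gadget Y ($346.19, qty 32)
  Row 6: Gadget Y ($48.41, qty 77)
  Row 7: Gadget Y ($346.19, qty 32) <-- DUPLICATE

Duplicates found: 2
Unique records: 5

2 duplicates, 5 unique


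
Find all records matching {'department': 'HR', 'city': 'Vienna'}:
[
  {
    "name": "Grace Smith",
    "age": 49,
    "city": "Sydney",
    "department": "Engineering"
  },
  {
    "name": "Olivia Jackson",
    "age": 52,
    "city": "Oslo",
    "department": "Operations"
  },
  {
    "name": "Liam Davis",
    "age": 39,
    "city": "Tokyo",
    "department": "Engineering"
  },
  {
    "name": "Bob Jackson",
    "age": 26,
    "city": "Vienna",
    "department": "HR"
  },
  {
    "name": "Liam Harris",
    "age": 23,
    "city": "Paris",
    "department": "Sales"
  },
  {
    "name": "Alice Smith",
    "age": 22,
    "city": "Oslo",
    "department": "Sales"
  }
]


Search criteria: {'department': 'HR', 'city': 'Vienna'}

Checking 6 records:
  Grace Smith: {department: Engineering, city: Sydney}
  Olivia Jackson: {department: Operations, city: Oslo}
  Liam Davis: {department: Engineering, city: Tokyo}
  Bob Jackson: {department: HR, city: Vienna} <-- MATCH
  Liam Harris: {department: Sales, city: Paris}
  Alice Smith: {department: Sales, city: Oslo}

Matches: ["Bob Jackson"]

["Bob Jackson"]


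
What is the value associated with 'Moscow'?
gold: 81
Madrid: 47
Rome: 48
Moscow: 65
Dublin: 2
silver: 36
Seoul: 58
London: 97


Looking up key 'Moscow'
Value: 65

65


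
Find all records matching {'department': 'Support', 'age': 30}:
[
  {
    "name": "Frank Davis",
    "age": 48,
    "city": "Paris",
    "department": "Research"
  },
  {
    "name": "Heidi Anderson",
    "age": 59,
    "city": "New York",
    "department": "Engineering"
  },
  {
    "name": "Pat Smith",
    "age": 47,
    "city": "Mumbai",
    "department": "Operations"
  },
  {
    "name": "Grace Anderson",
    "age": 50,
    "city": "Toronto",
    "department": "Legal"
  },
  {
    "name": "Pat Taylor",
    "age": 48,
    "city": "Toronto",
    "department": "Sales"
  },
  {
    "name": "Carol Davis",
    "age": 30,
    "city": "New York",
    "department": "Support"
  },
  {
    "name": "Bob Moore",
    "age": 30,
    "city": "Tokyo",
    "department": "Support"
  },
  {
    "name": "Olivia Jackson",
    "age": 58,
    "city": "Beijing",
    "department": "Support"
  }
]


Search criteria: {'department': 'Support', 'age': 30}

Checking 8 records:
  Frank Davis: {department: Research, age: 48}
  Heidi Anderson: {department: Engineering, age: 59}
  Pat Smith: {department: Operations, age: 47}
  Grace Anderson: {department: Legal, age: 50}
  Pat Taylor: {department: Sales, age: 48}
  Carol Davis: {department: Support, age: 30} <-- MATCH
  Bob Moore: {department: Support, age: 30} <-- MATCH
  Olivia Jackson: {department: Support, age: 58}

Matches: ["Carol Davis", "Bob Moore"]

["Carol Davis", "Bob Moore"]


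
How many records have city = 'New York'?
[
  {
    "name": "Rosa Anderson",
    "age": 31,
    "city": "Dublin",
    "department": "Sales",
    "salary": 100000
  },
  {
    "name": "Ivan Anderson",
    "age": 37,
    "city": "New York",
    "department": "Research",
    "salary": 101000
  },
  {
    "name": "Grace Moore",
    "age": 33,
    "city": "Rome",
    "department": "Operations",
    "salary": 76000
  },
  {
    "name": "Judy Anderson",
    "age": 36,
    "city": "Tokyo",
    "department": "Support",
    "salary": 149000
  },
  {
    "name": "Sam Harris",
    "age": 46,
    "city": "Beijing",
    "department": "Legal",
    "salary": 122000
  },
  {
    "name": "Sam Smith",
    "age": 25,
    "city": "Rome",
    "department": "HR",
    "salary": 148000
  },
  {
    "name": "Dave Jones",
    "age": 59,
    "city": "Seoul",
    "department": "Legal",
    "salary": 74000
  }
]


Data: 7 records
Condition: city = 'New York'

Checking each record:
  Rosa Anderson: Dublin
  Ivan Anderson: New York MATCH
  Grace Moore: Rome
  Judy Anderson: Tokyo
  Sam Harris: Beijing
  Sam Smith: Rome
  Dave Jones: Seoul

Count: 1

1


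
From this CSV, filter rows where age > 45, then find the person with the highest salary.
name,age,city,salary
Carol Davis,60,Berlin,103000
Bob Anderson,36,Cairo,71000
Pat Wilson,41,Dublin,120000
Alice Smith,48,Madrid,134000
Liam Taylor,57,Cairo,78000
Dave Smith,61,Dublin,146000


Filter: age > 45
Sort by: salary (descending)

Filtered records (4):
  Dave Smith, age 61, salary $146000
  Alice Smith, age 48, salary $134000
  Carol Davis, age 60, salary $103000
  Liam Taylor, age 57, salary $78000

Highest salary: Dave Smith ($146000)

Dave Smith


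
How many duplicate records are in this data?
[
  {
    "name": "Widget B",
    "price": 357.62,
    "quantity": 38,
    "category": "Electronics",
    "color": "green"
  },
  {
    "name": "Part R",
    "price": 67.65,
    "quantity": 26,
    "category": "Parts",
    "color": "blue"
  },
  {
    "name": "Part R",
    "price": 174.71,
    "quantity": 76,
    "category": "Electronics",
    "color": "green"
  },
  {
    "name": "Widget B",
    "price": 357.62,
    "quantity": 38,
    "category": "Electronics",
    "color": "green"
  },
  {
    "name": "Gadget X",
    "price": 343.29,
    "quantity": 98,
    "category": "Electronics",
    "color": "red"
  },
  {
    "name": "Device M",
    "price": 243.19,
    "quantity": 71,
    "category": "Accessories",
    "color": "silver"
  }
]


Checking 6 records for duplicates:

  Row 1: Widget B ($357.62, qty 38)
  Row 2: Part R ($67.65, qty 26)
  Row 3: Part R ($174.71, qty 76)
  Row 4: Widget B ($357.62, qty 38) <-- DUPLICATE
  Row 5: Gadget X ($343.29, qty 98)
  Row 6: Device M ($243.19, qty 71)

Duplicates found: 1
Unique records: 5

1 duplicates, 5 unique


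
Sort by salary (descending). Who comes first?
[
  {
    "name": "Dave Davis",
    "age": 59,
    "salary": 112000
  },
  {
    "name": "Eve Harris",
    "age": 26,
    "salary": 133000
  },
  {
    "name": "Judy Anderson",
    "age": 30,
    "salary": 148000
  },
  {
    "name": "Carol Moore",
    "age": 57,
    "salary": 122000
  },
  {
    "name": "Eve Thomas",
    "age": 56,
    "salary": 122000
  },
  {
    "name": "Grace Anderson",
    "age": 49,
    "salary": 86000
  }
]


Sort by: salary (descending)

Sorted order:
  1. Judy Anderson (salary = 148000)
  2. Eve Harris (salary = 133000)
  3. Carol Moore (salary = 122000)
  4. Eve Thomas (salary = 122000)
  5. Dave Davis (salary = 112000)
  6. Grace Anderson (salary = 86000)

First: Judy Anderson

Judy Anderson
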